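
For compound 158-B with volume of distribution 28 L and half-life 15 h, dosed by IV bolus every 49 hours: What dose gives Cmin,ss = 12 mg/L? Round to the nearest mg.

2898 mg

τ/t½ = 49/15 ≈ 3.2667, so f = (1/2)^(49/15) ≈ 0.103905.
Cmin,ss = (D/Vd)·f/(1−f), so D = Cmin,ss·Vd·(1−f)/f.
D = 12 × 28 × (1−f)/f ≈ 12 × 28 × 8.62418 ≈ 2897.72 mg.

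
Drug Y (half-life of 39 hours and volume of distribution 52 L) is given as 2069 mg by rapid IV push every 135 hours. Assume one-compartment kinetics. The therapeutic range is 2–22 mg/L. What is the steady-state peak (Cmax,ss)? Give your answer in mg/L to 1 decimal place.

43.8 mg/L

k = ln2/t½ = ln2/39 ≈ 0.017773 h⁻¹; fraction remaining f = e^(−kτ) = e^(−0.017773×135) ≈ 0.0908.
Accumulation ratio R = 1/(1 − f) ≈ 1/0.9092 ≈ 1.0999.
Single-dose peak C₀ = D/Vd = 2069/52 ≈ 39.788 mg/L.
Cmax,ss = C₀/(1 − f) ≈ 39.788/0.9092 ≈ 43.762 mg/L.
Peak 43.8 mg/L vs MTC 22 mg/L: exceeds toxic threshold.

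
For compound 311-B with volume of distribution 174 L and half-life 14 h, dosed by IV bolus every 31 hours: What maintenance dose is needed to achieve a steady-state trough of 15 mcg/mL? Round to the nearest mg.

τ/t½ = 31/14 ≈ 2.2143, so f = (1/2)^(31/14) ≈ 0.215493.
Cmin,ss = (D/Vd)·f/(1−f), so D = Cmin,ss·Vd·(1−f)/f.
D = 15 × 174 × (1−f)/f ≈ 15 × 174 × 3.64052 ≈ 9501.76 mg.

9502 mg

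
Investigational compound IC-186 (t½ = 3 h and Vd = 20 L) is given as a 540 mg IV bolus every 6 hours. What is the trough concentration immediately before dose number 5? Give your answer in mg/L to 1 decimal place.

9.0 mg/L

f = (1/2)^(τ/t½) = (1/2)^(6/3) ≈ 0.2500.
C₀ = D/Vd = 540/20 ≈ 27.000 mg/L.
Before the 5th dose, 4 doses have been given. Superposition: Cmin = C₀·(f + f² + … + f^4).
≈ 27.000 × (0.2500 + 0.0625 + 0.0156 + 0.0039) ≈ 27.000 × 0.3320 ≈ 8.964 mg/L.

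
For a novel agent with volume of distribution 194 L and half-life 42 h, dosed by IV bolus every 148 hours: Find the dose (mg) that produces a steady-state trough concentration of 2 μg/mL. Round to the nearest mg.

4075 mg

τ/t½ = 148/42 ≈ 3.5238, so f = (1/2)^(148/42) ≈ 0.086942.
Cmin,ss = (D/Vd)·f/(1−f), so D = Cmin,ss·Vd·(1−f)/f.
D = 2 × 194 × (1−f)/f ≈ 2 × 194 × 10.50192 ≈ 4074.74 mg.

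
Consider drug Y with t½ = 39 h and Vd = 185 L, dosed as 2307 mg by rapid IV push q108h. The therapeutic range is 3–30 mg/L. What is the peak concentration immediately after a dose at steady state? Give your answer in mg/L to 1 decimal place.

k = ln2/t½ = ln2/39 ≈ 0.017773 h⁻¹; fraction remaining f = e^(−kτ) = e^(−0.017773×108) ≈ 0.1467.
Accumulation ratio R = 1/(1 − f) ≈ 1/0.8533 ≈ 1.1719.
Each bolus raises the concentration by D/Vd = 2307/185 ≈ 12.470 mg/L.
Steady-state peak Cmax,ss = C₀·R ≈ 12.470 × 1.1719 ≈ 14.614 mg/L.
Peak 14.6 mg/L vs MTC 30 mg/L: below toxic threshold.

14.6 mg/L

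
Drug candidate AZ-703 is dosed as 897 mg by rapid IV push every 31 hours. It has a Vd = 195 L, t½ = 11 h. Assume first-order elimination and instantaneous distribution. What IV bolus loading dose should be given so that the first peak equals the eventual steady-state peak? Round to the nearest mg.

1045 mg

f = (1/2)^(31/11) ≈ 0.141789; accumulation ratio R = 1/(1−f) ≈ 1.16521.
Loading dose to hit Cmax,ss on first dose: D_load = D_maint·R ≈ 897 × 1.16521 ≈ 1045.19 mg.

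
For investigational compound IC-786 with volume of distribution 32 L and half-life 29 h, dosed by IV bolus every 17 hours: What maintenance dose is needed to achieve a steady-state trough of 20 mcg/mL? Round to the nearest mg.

321 mg

τ/t½ = 17/29 ≈ 0.58621, so f = (1/2)^(17/29) ≈ 0.666092.
Cmin,ss = (D/Vd)·f/(1−f), so D = Cmin,ss·Vd·(1−f)/f.
D = 20 × 32 × (1−f)/f ≈ 20 × 32 × 0.50129 ≈ 320.83 mg.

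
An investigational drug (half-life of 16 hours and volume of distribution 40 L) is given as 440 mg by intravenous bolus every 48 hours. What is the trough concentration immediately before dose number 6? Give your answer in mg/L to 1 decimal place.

f = (1/2)^(τ/t½) = (1/2)^(48/16) ≈ 0.1250.
C₀ = D/Vd = 440/40 ≈ 11.000 mg/L.
Before the 6th dose, 5 doses have been given. Superposition: Cmin = C₀·(f + f² + … + f^5).
≈ 11.000 × (0.1250 + 0.0156 + 0.0020 + 0.0002 + 0.0000) ≈ 11.000 × 0.1428 ≈ 1.571 mg/L.

1.6 mg/L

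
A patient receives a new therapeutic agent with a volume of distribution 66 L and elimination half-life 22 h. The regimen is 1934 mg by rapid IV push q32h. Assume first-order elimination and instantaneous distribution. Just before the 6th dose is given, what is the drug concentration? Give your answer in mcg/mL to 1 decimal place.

16.7 mcg/mL

f = (1/2)^(τ/t½) = (1/2)^(32/22) ≈ 0.3649.
C₀ = D/Vd = 1934/66 ≈ 29.303 mcg/mL.
Before the 6th dose, 5 doses have been given. Superposition: Cmin = C₀·(f + f² + … + f^5).
≈ 29.303 × (0.3649 + 0.1332 + 0.0486 + 0.0177 + 0.0065) ≈ 29.303 × 0.5709 ≈ 16.729 mcg/mL.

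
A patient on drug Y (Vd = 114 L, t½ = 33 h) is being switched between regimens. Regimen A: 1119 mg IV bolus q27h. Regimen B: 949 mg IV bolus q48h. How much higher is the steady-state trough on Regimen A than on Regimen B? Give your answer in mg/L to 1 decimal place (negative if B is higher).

8.1 mg/L

Regimen A: f = (1/2)^(27/33) ≈ 0.5672; Cmin,ss = (1119/114)·f/(1−f) ≈ 12.864 mg/L.
Regimen B: f = (1/2)^(48/33) ≈ 0.3649; Cmin,ss = (949/114)·f/(1−f) ≈ 4.783 mg/L.
Difference ≈ 12.864 − 4.783 ≈ 8.081 mg/L.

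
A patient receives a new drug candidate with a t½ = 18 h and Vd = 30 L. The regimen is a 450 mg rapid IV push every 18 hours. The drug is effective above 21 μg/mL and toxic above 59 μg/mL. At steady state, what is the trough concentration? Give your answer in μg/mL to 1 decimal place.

The dosing interval is 1 half-life, so f = 2^(−1) = 0.5.
Accumulation ratio R = 1/(1 − f) = 1/0.5 = 2/1.
Single-dose peak C₀ = D/Vd = 450/30 = 15 μg/mL.
Steady-state peak Cmax,ss = C₀·R = 15 × 2/1 ≈ 30.000 μg/mL.
Steady-state trough Cmin,ss = Cmax,ss·f ≈ 30.000 × 0.5 ≈ 15.000 μg/mL.
Trough 15.0 μg/mL vs MEC 21 μg/mL: subtherapeutic.

15.0 μg/mL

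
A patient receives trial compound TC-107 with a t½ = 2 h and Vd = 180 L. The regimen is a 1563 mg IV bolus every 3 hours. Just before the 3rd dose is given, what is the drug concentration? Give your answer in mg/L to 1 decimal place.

f = (1/2)^(τ/t½) = (1/2)^(3/2) ≈ 0.3536.
C₀ = D/Vd = 1563/180 ≈ 8.683 mg/L.
Before the 3rd dose, 2 doses have been given. Superposition: Cmin = C₀·(f + f²).
≈ 8.683 × (0.3536 + 0.1250) ≈ 8.683 × 0.4786 ≈ 4.156 mg/L.

4.2 mg/L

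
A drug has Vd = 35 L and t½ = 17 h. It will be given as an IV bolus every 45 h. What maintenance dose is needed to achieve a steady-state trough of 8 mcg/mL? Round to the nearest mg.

1474 mg

τ/t½ = 45/17 ≈ 2.6471, so f = (1/2)^(45/17) ≈ 0.159645.
Cmin,ss = (D/Vd)·f/(1−f), so D = Cmin,ss·Vd·(1−f)/f.
D = 8 × 35 × (1−f)/f ≈ 8 × 35 × 5.26390 ≈ 1473.89 mg.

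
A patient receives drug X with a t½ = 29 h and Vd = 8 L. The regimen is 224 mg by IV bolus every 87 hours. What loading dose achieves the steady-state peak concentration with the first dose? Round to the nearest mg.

f = (1/2)^(87/29) ≈ 0.125000; accumulation ratio R = 1/(1−f) ≈ 1.14286.
Loading dose to hit Cmax,ss on first dose: D_load = D_maint·R ≈ 224 × 1.14286 ≈ 256.00 mg.

256 mg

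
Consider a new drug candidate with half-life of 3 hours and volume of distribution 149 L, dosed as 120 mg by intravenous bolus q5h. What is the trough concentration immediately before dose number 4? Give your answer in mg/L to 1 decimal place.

0.4 mg/L

f = (1/2)^(τ/t½) = (1/2)^(5/3) ≈ 0.3150.
C₀ = D/Vd = 120/149 ≈ 0.805 mg/L.
Before the 4th dose, 3 doses have been given. Superposition: Cmin = C₀·(f + f² + … + f^3).
≈ 0.805 × (0.3150 + 0.0992 + 0.0313) ≈ 0.805 × 0.4455 ≈ 0.359 mg/L.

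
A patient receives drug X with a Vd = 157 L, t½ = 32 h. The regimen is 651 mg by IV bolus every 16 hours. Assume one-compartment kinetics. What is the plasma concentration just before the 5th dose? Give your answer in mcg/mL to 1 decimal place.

7.5 mcg/mL

f = (1/2)^(τ/t½) = (1/2)^(16/32) ≈ 0.7071.
C₀ = D/Vd = 651/157 ≈ 4.146 mcg/mL.
Before the 5th dose, 4 doses have been given. Superposition: Cmin = C₀·(f + f² + … + f^4).
≈ 4.146 × (0.7071 + 0.5000 + 0.3535 + 0.2500) ≈ 4.146 × 1.8106 ≈ 7.507 mcg/mL.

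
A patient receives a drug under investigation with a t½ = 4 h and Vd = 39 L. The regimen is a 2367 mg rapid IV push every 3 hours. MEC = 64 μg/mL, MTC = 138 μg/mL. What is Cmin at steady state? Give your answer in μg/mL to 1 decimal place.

k = ln2/t½ = ln2/4 ≈ 0.173287 h⁻¹; fraction remaining f = e^(−kτ) = e^(−0.173287×3) ≈ 0.5946.
Each bolus raises the concentration by D/Vd = 2367/39 ≈ 60.692 μg/mL.
Steady-state trough Cmin,ss = C₀·f/(1−f) ≈ 60.692 × 0.5946/0.4054 ≈ 89.017 μg/mL.
Trough 89.0 μg/mL vs MEC 64 μg/mL: adequate.

89.0 μg/mL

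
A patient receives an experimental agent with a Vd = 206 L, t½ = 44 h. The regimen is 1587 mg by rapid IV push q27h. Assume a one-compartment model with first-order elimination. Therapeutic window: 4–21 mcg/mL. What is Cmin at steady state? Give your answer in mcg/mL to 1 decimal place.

Over one 27-h interval, 27/44 ≈ 0.61364 half-lives elapse, leaving f ≈ 0.6535 of each dose.
Accumulation ratio R = 1/(1 − f) ≈ 1/0.3465 ≈ 2.8860.
Single-dose peak C₀ = D/Vd = 1587/206 ≈ 7.704 mcg/mL.
Cmax,ss = C₀/(1 − f) ≈ 7.704/0.3465 ≈ 22.234 mcg/mL.
Steady-state trough Cmin,ss = Cmax,ss·f ≈ 22.234 × 0.6535 ≈ 14.530 mcg/mL.
Trough 14.5 mcg/mL vs MEC 4 mcg/mL: adequate.

14.5 mcg/mL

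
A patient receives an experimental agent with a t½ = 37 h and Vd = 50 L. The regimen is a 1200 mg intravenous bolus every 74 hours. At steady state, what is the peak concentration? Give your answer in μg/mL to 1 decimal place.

τ = 74 h = 2 half-lives, so f = (1/2)^2 = 0.25.
Accumulation ratio R = 1/(1 − f) = 1/0.75 = 4/3.
Single-dose peak C₀ = D/Vd = 1200/50 = 24 μg/mL.
Steady-state peak Cmax,ss = C₀·R = 24 × 4/3 ≈ 32.000 μg/mL.

32.0 μg/mL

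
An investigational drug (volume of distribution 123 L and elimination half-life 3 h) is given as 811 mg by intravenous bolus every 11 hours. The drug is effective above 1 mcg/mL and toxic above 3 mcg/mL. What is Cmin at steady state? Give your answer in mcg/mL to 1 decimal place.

0.6 mcg/mL

k = ln2/t½ = ln2/3 ≈ 0.231049 h⁻¹; fraction remaining f = e^(−kτ) = e^(−0.231049×11) ≈ 0.0787.
Each bolus raises the concentration by D/Vd = 811/123 ≈ 6.593 mcg/mL.
Steady-state trough Cmin,ss = C₀·f/(1−f) ≈ 6.593 × 0.0787/0.9213 ≈ 0.563 mcg/mL.
Trough 0.6 mcg/mL vs MEC 1 mcg/mL: subtherapeutic.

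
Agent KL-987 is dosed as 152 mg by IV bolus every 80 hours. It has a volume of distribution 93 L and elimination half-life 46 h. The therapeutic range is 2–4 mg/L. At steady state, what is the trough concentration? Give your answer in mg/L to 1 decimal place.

τ/t½ = 80/46 ≈ 1.7391, so fraction remaining f = (1/2)^(80/46) ≈ 0.2996.
At steady state, accumulation factor R = 1/(1 − e^(−kτ)) ≈ 1.4278.
Each bolus raises the concentration by D/Vd = 152/93 ≈ 1.634 mg/L.
Steady-state peak Cmax,ss = C₀·R ≈ 1.634 × 1.4278 ≈ 2.333 mg/L.
Steady-state trough Cmin,ss = Cmax,ss·f ≈ 2.333 × 0.2996 ≈ 0.699 mg/L.
Trough 0.7 mg/L vs MEC 2 mg/L: subtherapeutic.

0.7 mg/L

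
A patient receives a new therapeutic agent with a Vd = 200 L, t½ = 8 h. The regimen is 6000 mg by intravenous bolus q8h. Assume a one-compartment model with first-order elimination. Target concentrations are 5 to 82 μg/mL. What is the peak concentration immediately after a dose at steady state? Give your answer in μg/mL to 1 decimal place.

60.0 μg/mL

The dosing interval is 1 half-life, so f = 2^(−1) = 0.5.
At steady state, R = 1/(1 − 0.5) = 2/1.
Single-dose peak C₀ = D/Vd = 6000/200 = 30 μg/mL.
Steady-state peak Cmax,ss = C₀·R = 30 × 2/1 ≈ 60.000 μg/mL.
Peak 60.0 μg/mL vs MTC 82 μg/mL: below toxic threshold.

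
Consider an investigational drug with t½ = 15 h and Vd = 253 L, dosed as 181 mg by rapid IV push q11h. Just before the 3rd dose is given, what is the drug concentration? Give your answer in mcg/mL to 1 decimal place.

f = (1/2)^(τ/t½) = (1/2)^(11/15) ≈ 0.6015.
C₀ = D/Vd = 181/253 ≈ 0.715 mcg/mL.
Before the 3rd dose, 2 doses have been given. Superposition: Cmin = C₀·(f + f²).
≈ 0.715 × (0.6015 + 0.3618) ≈ 0.715 × 0.9633 ≈ 0.689 mcg/mL.

0.7 mcg/mL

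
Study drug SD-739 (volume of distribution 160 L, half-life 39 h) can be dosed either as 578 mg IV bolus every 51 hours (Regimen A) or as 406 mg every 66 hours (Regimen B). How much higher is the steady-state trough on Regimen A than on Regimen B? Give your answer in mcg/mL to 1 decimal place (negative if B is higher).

Regimen A: f = (1/2)^(51/39) ≈ 0.4040; Cmin,ss = (578/160)·f/(1−f) ≈ 2.449 mcg/mL.
Regimen B: f = (1/2)^(66/39) ≈ 0.3094; Cmin,ss = (406/160)·f/(1−f) ≈ 1.137 mcg/mL.
Difference ≈ 2.449 − 1.137 ≈ 1.312 mcg/mL.

1.3 mcg/mL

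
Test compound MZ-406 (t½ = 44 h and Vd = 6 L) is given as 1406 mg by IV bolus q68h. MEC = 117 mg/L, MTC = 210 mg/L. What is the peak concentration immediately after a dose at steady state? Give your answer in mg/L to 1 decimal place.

τ/t½ = 68/44 ≈ 1.5455, so fraction remaining f = (1/2)^(68/44) ≈ 0.3426.
Accumulation ratio R = 1/(1 − f) ≈ 1/0.6574 ≈ 1.5211.
Each bolus raises the concentration by D/Vd = 1406/6 ≈ 234.333 mg/L.
Steady-state peak Cmax,ss = C₀·R ≈ 234.333 × 1.5211 ≈ 356.444 mg/L.
Peak 356.4 mg/L vs MTC 210 mg/L: exceeds toxic threshold.

356.4 mg/L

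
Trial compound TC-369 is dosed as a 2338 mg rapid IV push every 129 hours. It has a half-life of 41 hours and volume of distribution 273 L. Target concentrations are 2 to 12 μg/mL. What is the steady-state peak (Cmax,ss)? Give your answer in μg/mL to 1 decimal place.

τ/t½ = 129/41 ≈ 3.1463, so fraction remaining f = (1/2)^(129/41) ≈ 0.1129.
Accumulation ratio R = 1/(1 − f) ≈ 1/0.8871 ≈ 1.1273.
Each bolus raises the concentration by D/Vd = 2338/273 ≈ 8.564 μg/mL.
Steady-state peak Cmax,ss = C₀·R ≈ 8.564 × 1.1273 ≈ 9.654 μg/mL.
Peak 9.7 μg/mL vs MTC 12 μg/mL: below toxic threshold.

9.7 μg/mL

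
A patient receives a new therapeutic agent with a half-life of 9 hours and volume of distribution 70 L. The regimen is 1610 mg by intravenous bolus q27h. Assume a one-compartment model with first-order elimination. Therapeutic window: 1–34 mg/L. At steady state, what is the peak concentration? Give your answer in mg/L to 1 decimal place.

The dosing interval is 3 half-lives, so f = 2^(−3) = 0.125.
At steady state, R = 1/(1 − 0.125) = 8/7.
Single-dose peak C₀ = D/Vd = 1610/70 = 23 mg/L.
Steady-state peak Cmax,ss = C₀·R = 23 × 8/7 ≈ 26.286 mg/L.
Peak 26.3 mg/L vs MTC 34 mg/L: below toxic threshold.

26.3 mg/L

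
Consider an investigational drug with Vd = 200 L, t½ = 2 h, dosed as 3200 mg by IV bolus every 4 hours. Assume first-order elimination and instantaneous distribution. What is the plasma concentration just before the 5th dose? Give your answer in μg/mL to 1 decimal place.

5.3 μg/mL

f = (1/2)^(τ/t½) = (1/2)^(4/2) ≈ 0.2500.
C₀ = D/Vd = 3200/200 ≈ 16.000 μg/mL.
Before the 5th dose, 4 doses have been given. Superposition: Cmin = C₀·(f + f² + … + f^4).
≈ 16.000 × (0.2500 + 0.0625 + 0.0156 + 0.0039) ≈ 16.000 × 0.3320 ≈ 5.312 μg/mL.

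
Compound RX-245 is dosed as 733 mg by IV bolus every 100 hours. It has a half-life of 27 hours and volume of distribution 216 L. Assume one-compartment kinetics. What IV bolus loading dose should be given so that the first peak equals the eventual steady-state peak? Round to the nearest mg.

794 mg

f = (1/2)^(100/27) ≈ 0.076749; accumulation ratio R = 1/(1−f) ≈ 1.08313.
Loading dose to hit Cmax,ss on first dose: D_load = D_maint·R ≈ 733 × 1.08313 ≈ 793.93 mg.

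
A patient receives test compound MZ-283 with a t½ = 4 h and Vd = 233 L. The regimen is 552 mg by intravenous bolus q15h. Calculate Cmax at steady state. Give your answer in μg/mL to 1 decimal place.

Over one 15-h interval, 15/4 ≈ 3.75 half-lives elapse, leaving f ≈ 0.0743 of each dose.
At steady state, accumulation factor R = 1/(1 − e^(−kτ)) ≈ 1.0803.
Single-dose peak C₀ = D/Vd = 552/233 ≈ 2.369 μg/mL.
Cmax,ss = C₀/(1 − f) ≈ 2.369/0.9257 ≈ 2.559 μg/mL.

2.6 μg/mL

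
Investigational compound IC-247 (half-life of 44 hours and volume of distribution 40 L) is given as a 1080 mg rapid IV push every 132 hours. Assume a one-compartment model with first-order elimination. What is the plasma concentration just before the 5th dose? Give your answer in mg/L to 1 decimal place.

3.9 mg/L

f = (1/2)^(τ/t½) = (1/2)^(132/44) ≈ 0.1250.
C₀ = D/Vd = 1080/40 ≈ 27.000 mg/L.
Before the 5th dose, 4 doses have been given. Superposition: Cmin = C₀·(f + f² + … + f^4).
≈ 27.000 × (0.1250 + 0.0156 + 0.0020 + 0.0002) ≈ 27.000 × 0.1428 ≈ 3.856 mg/L.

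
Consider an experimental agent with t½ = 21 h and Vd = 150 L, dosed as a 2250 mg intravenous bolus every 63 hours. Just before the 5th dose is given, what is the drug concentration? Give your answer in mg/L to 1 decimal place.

2.1 mg/L

f = (1/2)^(τ/t½) = (1/2)^(63/21) ≈ 0.1250.
C₀ = D/Vd = 2250/150 ≈ 15.000 mg/L.
Before the 5th dose, 4 doses have been given. Superposition: Cmin = C₀·(f + f² + … + f^4).
≈ 15.000 × (0.1250 + 0.0156 + 0.0020 + 0.0002) ≈ 15.000 × 0.1428 ≈ 2.142 mg/L.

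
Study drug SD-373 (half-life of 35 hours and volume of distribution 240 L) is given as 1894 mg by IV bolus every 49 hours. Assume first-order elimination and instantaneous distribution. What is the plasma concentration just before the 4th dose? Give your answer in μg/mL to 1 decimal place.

4.6 μg/mL

f = (1/2)^(τ/t½) = (1/2)^(49/35) ≈ 0.3789.
C₀ = D/Vd = 1894/240 ≈ 7.892 μg/mL.
Before the 4th dose, 3 doses have been given. Superposition: Cmin = C₀·(f + f² + … + f^3).
≈ 7.892 × (0.3789 + 0.1436 + 0.0544) ≈ 7.892 × 0.5769 ≈ 4.553 μg/mL.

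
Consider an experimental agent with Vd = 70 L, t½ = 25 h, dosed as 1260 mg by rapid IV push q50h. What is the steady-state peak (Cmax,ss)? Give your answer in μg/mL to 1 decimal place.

τ = 50 h = 2 half-lives, so f = (1/2)^2 = 0.25.
Accumulation ratio R = 1/(1 − f) = 1/0.75 = 4/3.
Single-dose peak C₀ = D/Vd = 1260/70 = 18 μg/mL.
Steady-state peak Cmax,ss = C₀·R = 18 × 4/3 ≈ 24.000 μg/mL.

24.0 μg/mL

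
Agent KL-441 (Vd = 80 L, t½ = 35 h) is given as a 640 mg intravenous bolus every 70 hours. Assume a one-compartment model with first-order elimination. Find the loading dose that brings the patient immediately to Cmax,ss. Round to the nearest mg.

f = (1/2)^(70/35) ≈ 0.250000; accumulation ratio R = 1/(1−f) ≈ 1.33333.
Loading dose to hit Cmax,ss on first dose: D_load = D_maint·R ≈ 640 × 1.33333 ≈ 853.33 mg.

853 mg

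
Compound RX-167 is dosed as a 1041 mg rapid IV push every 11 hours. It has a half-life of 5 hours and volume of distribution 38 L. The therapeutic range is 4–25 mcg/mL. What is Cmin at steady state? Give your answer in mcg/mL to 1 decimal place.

7.6 mcg/mL

k = ln2/t½ = ln2/5 ≈ 0.138629 h⁻¹; fraction remaining f = e^(−kτ) = e^(−0.138629×11) ≈ 0.2176.
At steady state, accumulation factor R = 1/(1 − e^(−kτ)) ≈ 1.2781.
Each bolus raises the concentration by D/Vd = 1041/38 ≈ 27.395 mcg/mL.
Steady-state peak Cmax,ss = C₀·R ≈ 27.395 × 1.2781 ≈ 35.014 mcg/mL.
Steady-state trough Cmin,ss = Cmax,ss·f ≈ 35.014 × 0.2176 ≈ 7.619 mcg/mL.
Trough 7.6 mcg/mL vs MEC 4 mcg/mL: adequate.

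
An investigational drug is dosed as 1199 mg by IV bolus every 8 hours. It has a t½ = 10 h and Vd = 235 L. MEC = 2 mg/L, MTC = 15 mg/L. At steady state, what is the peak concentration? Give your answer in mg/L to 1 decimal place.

k = ln2/t½ = ln2/10 ≈ 0.069315 h⁻¹; fraction remaining f = e^(−kτ) = e^(−0.069315×8) ≈ 0.5743.
Accumulation ratio R = 1/(1 − f) ≈ 1/0.4257 ≈ 2.3491.
Each bolus raises the concentration by D/Vd = 1199/235 ≈ 5.102 mg/L.
Cmax,ss = C₀/(1 − f) ≈ 5.102/0.4257 ≈ 11.985 mg/L.
Peak 12.0 mg/L vs MTC 15 mg/L: below toxic threshold.

12.0 mg/L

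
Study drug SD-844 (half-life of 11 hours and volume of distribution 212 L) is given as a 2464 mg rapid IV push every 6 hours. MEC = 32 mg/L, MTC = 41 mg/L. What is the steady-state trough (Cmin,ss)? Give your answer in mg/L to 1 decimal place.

k = ln2/t½ = ln2/11 ≈ 0.063013 h⁻¹; fraction remaining f = e^(−kτ) = e^(−0.063013×6) ≈ 0.6852.
Single-dose peak C₀ = D/Vd = 2464/212 ≈ 11.623 mg/L.
Steady-state trough Cmin,ss = C₀·f/(1−f) ≈ 11.623 × 0.6852/0.3148 ≈ 25.299 mg/L.
Trough 25.3 mg/L vs MEC 32 mg/L: subtherapeutic.

25.3 mg/L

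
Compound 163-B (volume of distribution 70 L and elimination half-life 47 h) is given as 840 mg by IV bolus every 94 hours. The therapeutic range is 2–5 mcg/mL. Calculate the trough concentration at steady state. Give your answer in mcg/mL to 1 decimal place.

The dosing interval is 2 half-lives, so f = 2^(−2) = 0.25.
Accumulation ratio R = 1/(1 − f) = 1/0.75 = 4/3.
Single-dose peak C₀ = D/Vd = 840/70 = 12 mcg/mL.
Steady-state peak Cmax,ss = C₀·R = 12 × 4/3 ≈ 16.000 mcg/mL.
Steady-state trough Cmin,ss = Cmax,ss·f ≈ 16.000 × 0.25 ≈ 4.000 mcg/mL.
Trough 4.0 mcg/mL vs MEC 2 mcg/mL: adequate.

4.0 mcg/mL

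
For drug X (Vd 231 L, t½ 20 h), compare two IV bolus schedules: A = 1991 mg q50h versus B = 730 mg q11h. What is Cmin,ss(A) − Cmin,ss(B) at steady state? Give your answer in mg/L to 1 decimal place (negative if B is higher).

Regimen A: f = (1/2)^(50/20) ≈ 0.1768; Cmin,ss = (1991/231)·f/(1−f) ≈ 1.851 mg/L.
Regimen B: f = (1/2)^(11/20) ≈ 0.6830; Cmin,ss = (730/231)·f/(1−f) ≈ 6.809 mg/L.
Difference ≈ 1.851 − 6.809 ≈ -4.958 mg/L.

-5.0 mg/L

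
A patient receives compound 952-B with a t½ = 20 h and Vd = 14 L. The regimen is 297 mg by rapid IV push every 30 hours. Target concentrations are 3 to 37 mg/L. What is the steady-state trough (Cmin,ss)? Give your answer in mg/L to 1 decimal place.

τ/t½ = 30/20 ≈ 1.5, so fraction remaining f = (1/2)^(30/20) ≈ 0.3536.
Accumulation ratio R = 1/(1 − f) ≈ 1/0.6464 ≈ 1.5470.
Single-dose peak C₀ = D/Vd = 297/14 ≈ 21.214 mg/L.
Steady-state peak Cmax,ss = C₀·R ≈ 21.214 × 1.5470 ≈ 32.818 mg/L.
Steady-state trough Cmin,ss = Cmax,ss·f ≈ 32.818 × 0.3536 ≈ 11.604 mg/L.
Trough 11.6 mg/L vs MEC 3 mg/L: adequate.

11.6 mg/L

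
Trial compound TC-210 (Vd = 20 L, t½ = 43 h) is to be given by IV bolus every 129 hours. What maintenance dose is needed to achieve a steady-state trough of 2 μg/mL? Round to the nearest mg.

280 mg

τ/t½ = 129/43 ≈ 3, so f = (1/2)^(129/43) ≈ 0.125000.
Cmin,ss = (D/Vd)·f/(1−f), so D = Cmin,ss·Vd·(1−f)/f.
D = 2 × 20 × (1−f)/f ≈ 2 × 20 × 7.00000 ≈ 280.00 mg.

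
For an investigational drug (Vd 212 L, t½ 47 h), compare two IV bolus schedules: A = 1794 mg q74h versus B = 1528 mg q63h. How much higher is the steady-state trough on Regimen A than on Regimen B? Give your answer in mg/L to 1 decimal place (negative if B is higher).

Regimen A: f = (1/2)^(74/47) ≈ 0.3358; Cmin,ss = (1794/212)·f/(1−f) ≈ 4.278 mg/L.
Regimen B: f = (1/2)^(63/47) ≈ 0.3949; Cmin,ss = (1528/212)·f/(1−f) ≈ 4.704 mg/L.
Difference ≈ 4.278 − 4.704 ≈ -0.426 mg/L.

-0.4 mg/L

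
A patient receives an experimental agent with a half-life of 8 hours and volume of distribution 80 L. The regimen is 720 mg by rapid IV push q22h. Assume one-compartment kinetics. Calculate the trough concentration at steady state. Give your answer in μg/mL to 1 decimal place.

τ/t½ = 22/8 ≈ 2.75, so fraction remaining f = (1/2)^(22/8) ≈ 0.1487.
Accumulation ratio R = 1/(1 − f) ≈ 1/0.8513 ≈ 1.1747.
Each bolus raises the concentration by D/Vd = 720/80 ≈ 9.000 μg/mL.
Cmax,ss = C₀/(1 − f) ≈ 9.000/0.8513 ≈ 10.572 μg/mL.
One interval later, Cmin,ss = Cmax,ss·e^(−kτ) ≈ 10.572 × 0.1487 ≈ 1.572 μg/mL.

1.6 μg/mL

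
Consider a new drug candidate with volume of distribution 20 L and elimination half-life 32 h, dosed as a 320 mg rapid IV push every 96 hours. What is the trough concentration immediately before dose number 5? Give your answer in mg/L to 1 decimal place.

f = (1/2)^(τ/t½) = (1/2)^(96/32) ≈ 0.1250.
C₀ = D/Vd = 320/20 ≈ 16.000 mg/L.
Before the 5th dose, 4 doses have been given. Superposition: Cmin = C₀·(f + f² + … + f^4).
≈ 16.000 × (0.1250 + 0.0156 + 0.0020 + 0.0002) ≈ 16.000 × 0.1428 ≈ 2.285 mg/L.

2.3 mg/L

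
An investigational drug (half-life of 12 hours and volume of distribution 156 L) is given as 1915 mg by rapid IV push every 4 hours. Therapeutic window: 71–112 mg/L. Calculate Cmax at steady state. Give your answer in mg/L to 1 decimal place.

τ/t½ = 4/12 ≈ 0.33333, so fraction remaining f = (1/2)^(4/12) ≈ 0.7937.
Accumulation ratio R = 1/(1 − f) ≈ 1/0.2063 ≈ 4.8473.
Each bolus raises the concentration by D/Vd = 1915/156 ≈ 12.276 mg/L.
Cmax,ss = C₀/(1 − f) ≈ 12.276/0.2063 ≈ 59.506 mg/L.
Peak 59.5 mg/L vs MTC 112 mg/L: below toxic threshold.

59.5 mg/L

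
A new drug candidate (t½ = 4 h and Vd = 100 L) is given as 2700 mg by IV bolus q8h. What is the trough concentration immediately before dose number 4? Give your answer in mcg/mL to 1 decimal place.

8.9 mcg/mL

f = (1/2)^(τ/t½) = (1/2)^(8/4) ≈ 0.2500.
C₀ = D/Vd = 2700/100 ≈ 27.000 mcg/mL.
Before the 4th dose, 3 doses have been given. Superposition: Cmin = C₀·(f + f² + … + f^3).
≈ 27.000 × (0.2500 + 0.0625 + 0.0156) ≈ 27.000 × 0.3281 ≈ 8.859 mcg/mL.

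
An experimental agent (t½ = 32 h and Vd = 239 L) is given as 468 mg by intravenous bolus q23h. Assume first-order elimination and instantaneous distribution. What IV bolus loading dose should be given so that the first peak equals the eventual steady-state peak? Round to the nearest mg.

f = (1/2)^(23/32) ≈ 0.607624; accumulation ratio R = 1/(1−f) ≈ 2.54858.
Loading dose to hit Cmax,ss on first dose: D_load = D_maint·R ≈ 468 × 2.54858 ≈ 1192.74 mg.

1193 mg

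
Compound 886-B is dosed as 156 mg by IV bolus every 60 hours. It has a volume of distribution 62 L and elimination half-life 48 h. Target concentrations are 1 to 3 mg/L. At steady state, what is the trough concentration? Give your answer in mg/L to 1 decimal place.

1.8 mg/L

Over one 60-h interval, 60/48 ≈ 1.25 half-lives elapse, leaving f ≈ 0.4204 of each dose.
Each bolus raises the concentration by D/Vd = 156/62 ≈ 2.516 mg/L.
Steady-state trough Cmin,ss = C₀·f/(1−f) ≈ 2.516 × 0.4204/0.5796 ≈ 1.825 mg/L.
Trough 1.8 mg/L vs MEC 1 mg/L: adequate.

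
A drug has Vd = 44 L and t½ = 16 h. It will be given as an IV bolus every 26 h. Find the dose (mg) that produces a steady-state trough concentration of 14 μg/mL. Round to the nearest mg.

1284 mg

τ/t½ = 26/16 ≈ 1.625, so f = (1/2)^(26/16) ≈ 0.324210.
Cmin,ss = (D/Vd)·f/(1−f), so D = Cmin,ss·Vd·(1−f)/f.
D = 14 × 44 × (1−f)/f ≈ 14 × 44 × 2.08442 ≈ 1284.00 mg.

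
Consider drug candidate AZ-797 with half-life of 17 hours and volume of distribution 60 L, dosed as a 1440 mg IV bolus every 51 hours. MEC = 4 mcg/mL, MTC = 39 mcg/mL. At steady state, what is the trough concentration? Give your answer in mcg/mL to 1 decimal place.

τ = 51 h = 3 half-lives, so f = (1/2)^3 = 0.125.
Accumulation ratio R = 1/(1 − f) = 1/0.875 = 8/7.
Single-dose peak C₀ = D/Vd = 1440/60 = 24 mcg/mL.
Steady-state peak Cmax,ss = C₀·R = 24 × 8/7 ≈ 27.429 mcg/mL.
Steady-state trough Cmin,ss = Cmax,ss·f ≈ 27.429 × 0.125 ≈ 3.429 mcg/mL.
Trough 3.4 mcg/mL vs MEC 4 mcg/mL: subtherapeutic.

3.4 mcg/mL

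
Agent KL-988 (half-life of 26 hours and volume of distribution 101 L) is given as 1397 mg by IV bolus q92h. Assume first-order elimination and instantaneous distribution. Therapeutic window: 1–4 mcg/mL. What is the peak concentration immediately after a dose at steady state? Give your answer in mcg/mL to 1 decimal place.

15.1 mcg/mL

τ/t½ = 92/26 ≈ 3.5385, so fraction remaining f = (1/2)^(92/26) ≈ 0.0861.
At steady state, accumulation factor R = 1/(1 − e^(−kτ)) ≈ 1.0942.
Each bolus raises the concentration by D/Vd = 1397/101 ≈ 13.832 mcg/mL.
Cmax,ss = C₀/(1 − f) ≈ 13.832/0.9139 ≈ 15.135 mcg/mL.
Peak 15.1 mcg/mL vs MTC 4 mcg/mL: exceeds toxic threshold.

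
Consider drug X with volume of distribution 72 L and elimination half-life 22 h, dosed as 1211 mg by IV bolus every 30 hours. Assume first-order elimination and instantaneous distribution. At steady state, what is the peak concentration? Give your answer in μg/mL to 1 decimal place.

27.5 μg/mL

τ/t½ = 30/22 ≈ 1.3636, so fraction remaining f = (1/2)^(30/22) ≈ 0.3886.
At steady state, accumulation factor R = 1/(1 − e^(−kτ)) ≈ 1.6356.
Each bolus raises the concentration by D/Vd = 1211/72 ≈ 16.819 μg/mL.
Cmax,ss = C₀/(1 − f) ≈ 16.819/0.6114 ≈ 27.509 μg/mL.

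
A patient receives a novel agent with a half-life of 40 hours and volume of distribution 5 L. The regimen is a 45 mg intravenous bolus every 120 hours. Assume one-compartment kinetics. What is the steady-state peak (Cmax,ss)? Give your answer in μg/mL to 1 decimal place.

The dosing interval is 3 half-lives, so f = 2^(−3) = 0.125.
At steady state, R = 1/(1 − 0.125) = 8/7.
Single-dose peak C₀ = D/Vd = 45/5 = 9 μg/mL.
Steady-state peak Cmax,ss = C₀·R = 9 × 8/7 ≈ 10.286 μg/mL.

10.3 μg/mL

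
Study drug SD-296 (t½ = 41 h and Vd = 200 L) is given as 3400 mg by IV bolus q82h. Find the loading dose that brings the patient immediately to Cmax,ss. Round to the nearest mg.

f = (1/2)^(82/41) ≈ 0.250000; accumulation ratio R = 1/(1−f) ≈ 1.33333.
Loading dose to hit Cmax,ss on first dose: D_load = D_maint·R ≈ 3400 × 1.33333 ≈ 4533.32 mg.

4533 mg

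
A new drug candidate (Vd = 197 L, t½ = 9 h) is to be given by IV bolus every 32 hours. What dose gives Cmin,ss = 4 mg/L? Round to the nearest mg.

τ/t½ = 32/9 ≈ 3.5556, so f = (1/2)^(32/9) ≈ 0.085049.
Cmin,ss = (D/Vd)·f/(1−f), so D = Cmin,ss·Vd·(1−f)/f.
D = 4 × 197 × (1−f)/f ≈ 4 × 197 × 10.75793 ≈ 8477.25 mg.

8477 mg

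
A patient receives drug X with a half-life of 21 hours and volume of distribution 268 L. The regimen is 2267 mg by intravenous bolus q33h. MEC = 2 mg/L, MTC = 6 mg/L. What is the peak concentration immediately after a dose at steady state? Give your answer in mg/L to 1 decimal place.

12.7 mg/L

τ/t½ = 33/21 ≈ 1.5714, so fraction remaining f = (1/2)^(33/21) ≈ 0.3365.
Accumulation ratio R = 1/(1 − f) ≈ 1/0.6635 ≈ 1.5072.
Single-dose peak C₀ = D/Vd = 2267/268 ≈ 8.459 mg/L.
Steady-state peak Cmax,ss = C₀·R ≈ 8.459 × 1.5072 ≈ 12.749 mg/L.
Peak 12.7 mg/L vs MTC 6 mg/L: exceeds toxic threshold.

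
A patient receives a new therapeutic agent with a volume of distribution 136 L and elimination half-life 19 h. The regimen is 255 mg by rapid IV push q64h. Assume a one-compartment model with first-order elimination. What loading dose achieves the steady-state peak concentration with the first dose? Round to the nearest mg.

f = (1/2)^(64/19) ≈ 0.096829; accumulation ratio R = 1/(1−f) ≈ 1.10721.
Loading dose to hit Cmax,ss on first dose: D_load = D_maint·R ≈ 255 × 1.10721 ≈ 282.34 mg.

282 mg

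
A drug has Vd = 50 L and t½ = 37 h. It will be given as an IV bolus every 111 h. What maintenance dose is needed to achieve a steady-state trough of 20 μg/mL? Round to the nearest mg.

τ/t½ = 111/37 ≈ 3, so f = (1/2)^(111/37) ≈ 0.125000.
Cmin,ss = (D/Vd)·f/(1−f), so D = Cmin,ss·Vd·(1−f)/f.
D = 20 × 50 × (1−f)/f ≈ 20 × 50 × 7.00000 ≈ 7000.00 mg.

7000 mg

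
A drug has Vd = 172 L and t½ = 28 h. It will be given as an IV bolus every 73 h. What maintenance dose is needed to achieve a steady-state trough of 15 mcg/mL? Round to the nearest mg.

13140 mg

τ/t½ = 73/28 ≈ 2.6071, so f = (1/2)^(73/28) ≈ 0.164124.
Cmin,ss = (D/Vd)·f/(1−f), so D = Cmin,ss·Vd·(1−f)/f.
D = 15 × 172 × (1−f)/f ≈ 15 × 172 × 5.09295 ≈ 13139.81 mg.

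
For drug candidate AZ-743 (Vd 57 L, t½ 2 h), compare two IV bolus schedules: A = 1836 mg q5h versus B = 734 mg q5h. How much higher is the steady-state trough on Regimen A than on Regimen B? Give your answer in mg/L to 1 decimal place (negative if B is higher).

Regimen A: f = (1/2)^(5/2) ≈ 0.1768; Cmin,ss = (1836/57)·f/(1−f) ≈ 6.918 mg/L.
Regimen B: f = (1/2)^(5/2) ≈ 0.1768; Cmin,ss = (734/57)·f/(1−f) ≈ 2.766 mg/L.
Difference ≈ 6.918 − 2.766 ≈ 4.152 mg/L.

4.2 mg/L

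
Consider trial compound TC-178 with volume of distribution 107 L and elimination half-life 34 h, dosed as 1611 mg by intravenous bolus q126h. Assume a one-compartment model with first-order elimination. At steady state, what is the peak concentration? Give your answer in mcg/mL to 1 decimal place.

k = ln2/t½ = ln2/34 ≈ 0.020387 h⁻¹; fraction remaining f = e^(−kτ) = e^(−0.020387×126) ≈ 0.0766.
Accumulation ratio R = 1/(1 − f) ≈ 1/0.9234 ≈ 1.0830.
Each bolus raises the concentration by D/Vd = 1611/107 ≈ 15.056 mcg/mL.
Steady-state peak Cmax,ss = C₀·R ≈ 15.056 × 1.0830 ≈ 16.306 mcg/mL.

16.3 mcg/mL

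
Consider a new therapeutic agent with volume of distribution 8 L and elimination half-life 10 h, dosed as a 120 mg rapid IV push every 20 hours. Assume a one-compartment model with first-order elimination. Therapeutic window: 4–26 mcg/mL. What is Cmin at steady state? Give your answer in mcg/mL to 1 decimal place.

5.0 mcg/mL

The dosing interval is 2 half-lives, so f = 2^(−2) = 0.25.
At steady state, R = 1/(1 − 0.25) = 4/3.
Single-dose peak C₀ = D/Vd = 120/8 = 15 mcg/mL.
Steady-state peak Cmax,ss = C₀·R = 15 × 4/3 ≈ 20.000 mcg/mL.
Steady-state trough Cmin,ss = Cmax,ss·f ≈ 20.000 × 0.25 ≈ 5.000 mcg/mL.
Trough 5.0 mcg/mL vs MEC 4 mcg/mL: adequate.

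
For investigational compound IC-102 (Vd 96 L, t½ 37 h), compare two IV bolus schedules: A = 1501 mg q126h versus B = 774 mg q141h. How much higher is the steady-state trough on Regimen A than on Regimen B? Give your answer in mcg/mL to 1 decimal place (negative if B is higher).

Regimen A: f = (1/2)^(126/37) ≈ 0.0944; Cmin,ss = (1501/96)·f/(1−f) ≈ 1.630 mcg/mL.
Regimen B: f = (1/2)^(141/37) ≈ 0.0713; Cmin,ss = (774/96)·f/(1−f) ≈ 0.619 mcg/mL.
Difference ≈ 1.630 − 0.619 ≈ 1.011 mcg/mL.

1.0 mcg/mL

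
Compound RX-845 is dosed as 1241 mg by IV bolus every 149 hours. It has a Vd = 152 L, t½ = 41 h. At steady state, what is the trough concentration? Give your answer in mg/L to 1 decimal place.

0.7 mg/L

k = ln2/t½ = ln2/41 ≈ 0.016906 h⁻¹; fraction remaining f = e^(−kτ) = e^(−0.016906×149) ≈ 0.0805.
Accumulation ratio R = 1/(1 − f) ≈ 1/0.9195 ≈ 1.0875.
Single-dose peak C₀ = D/Vd = 1241/152 ≈ 8.164 mg/L.
Steady-state peak Cmax,ss = C₀·R ≈ 8.164 × 1.0875 ≈ 8.878 mg/L.
One interval later, Cmin,ss = Cmax,ss·e^(−kτ) ≈ 8.878 × 0.0805 ≈ 0.715 mg/L.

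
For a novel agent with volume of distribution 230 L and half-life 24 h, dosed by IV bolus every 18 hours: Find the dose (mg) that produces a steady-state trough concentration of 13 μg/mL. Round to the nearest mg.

τ/t½ = 18/24 ≈ 0.75, so f = (1/2)^(18/24) ≈ 0.594604.
Cmin,ss = (D/Vd)·f/(1−f), so D = Cmin,ss·Vd·(1−f)/f.
D = 13 × 230 × (1−f)/f ≈ 13 × 230 × 0.68179 ≈ 2038.55 mg.

2039 mg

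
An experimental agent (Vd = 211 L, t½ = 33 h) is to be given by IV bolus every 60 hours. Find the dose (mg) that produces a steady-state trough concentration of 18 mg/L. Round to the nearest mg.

τ/t½ = 60/33 ≈ 1.8182, so f = (1/2)^(60/33) ≈ 0.283578.
Cmin,ss = (D/Vd)·f/(1−f), so D = Cmin,ss·Vd·(1−f)/f.
D = 18 × 211 × (1−f)/f ≈ 18 × 211 × 2.52637 ≈ 9595.15 mg.

9595 mg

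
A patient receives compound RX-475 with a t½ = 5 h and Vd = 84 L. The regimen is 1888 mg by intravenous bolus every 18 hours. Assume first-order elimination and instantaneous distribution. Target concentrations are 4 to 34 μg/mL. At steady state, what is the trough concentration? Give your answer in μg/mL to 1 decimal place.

2.0 μg/mL

k = ln2/t½ = ln2/5 ≈ 0.138629 h⁻¹; fraction remaining f = e^(−kτ) = e^(−0.138629×18) ≈ 0.0825.
Single-dose peak C₀ = D/Vd = 1888/84 ≈ 22.476 μg/mL.
Steady-state trough Cmin,ss = C₀·f/(1−f) ≈ 22.476 × 0.0825/0.9175 ≈ 2.021 μg/mL.
Trough 2.0 μg/mL vs MEC 4 μg/mL: subtherapeutic.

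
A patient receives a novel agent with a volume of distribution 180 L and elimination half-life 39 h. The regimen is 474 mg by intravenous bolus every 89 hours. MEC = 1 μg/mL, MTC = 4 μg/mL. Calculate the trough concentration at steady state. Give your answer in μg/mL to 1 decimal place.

0.7 μg/mL

k = ln2/t½ = ln2/39 ≈ 0.017773 h⁻¹; fraction remaining f = e^(−kτ) = e^(−0.017773×89) ≈ 0.2056.
Each bolus raises the concentration by D/Vd = 474/180 ≈ 2.633 μg/mL.
Steady-state trough Cmin,ss = C₀·f/(1−f) ≈ 2.633 × 0.2056/0.7944 ≈ 0.681 μg/mL.
Trough 0.7 μg/mL vs MEC 1 μg/mL: subtherapeutic.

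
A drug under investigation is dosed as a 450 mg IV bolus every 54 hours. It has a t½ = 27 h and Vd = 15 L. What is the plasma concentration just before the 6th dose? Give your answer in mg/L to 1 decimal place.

10.0 mg/L

f = (1/2)^(τ/t½) = (1/2)^(54/27) ≈ 0.2500.
C₀ = D/Vd = 450/15 ≈ 30.000 mg/L.
Before the 6th dose, 5 doses have been given. Superposition: Cmin = C₀·(f + f² + … + f^5).
≈ 30.000 × (0.2500 + 0.0625 + 0.0156 + 0.0039 + 0.0010) ≈ 30.000 × 0.3330 ≈ 9.990 mg/L.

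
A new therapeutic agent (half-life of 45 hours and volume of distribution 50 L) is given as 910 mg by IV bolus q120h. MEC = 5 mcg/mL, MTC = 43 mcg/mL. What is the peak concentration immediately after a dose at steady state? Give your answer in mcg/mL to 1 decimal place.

21.6 mcg/mL

Over one 120-h interval, 120/45 ≈ 2.6667 half-lives elapse, leaving f ≈ 0.1575 of each dose.
At steady state, accumulation factor R = 1/(1 − e^(−kτ)) ≈ 1.1869.
Each bolus raises the concentration by D/Vd = 910/50 ≈ 18.200 mcg/mL.
Cmax,ss = C₀/(1 − f) ≈ 18.200/0.8425 ≈ 21.602 mcg/mL.
Peak 21.6 mcg/mL vs MTC 43 mcg/mL: below toxic threshold.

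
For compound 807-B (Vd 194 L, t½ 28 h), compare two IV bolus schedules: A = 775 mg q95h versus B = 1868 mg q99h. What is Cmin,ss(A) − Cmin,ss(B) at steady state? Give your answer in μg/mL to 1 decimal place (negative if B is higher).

Regimen A: f = (1/2)^(95/28) ≈ 0.0952; Cmin,ss = (775/194)·f/(1−f) ≈ 0.420 μg/mL.
Regimen B: f = (1/2)^(99/28) ≈ 0.0862; Cmin,ss = (1868/194)·f/(1−f) ≈ 0.908 μg/mL.
Difference ≈ 0.420 − 0.908 ≈ -0.488 μg/mL.

-0.5 μg/mL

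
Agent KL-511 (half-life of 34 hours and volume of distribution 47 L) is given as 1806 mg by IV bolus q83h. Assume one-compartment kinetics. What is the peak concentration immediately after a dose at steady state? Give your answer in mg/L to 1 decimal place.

47.1 mg/L

τ/t½ = 83/34 ≈ 2.4412, so fraction remaining f = (1/2)^(83/34) ≈ 0.1841.
At steady state, accumulation factor R = 1/(1 − e^(−kτ)) ≈ 1.2256.
Each bolus raises the concentration by D/Vd = 1806/47 ≈ 38.426 mg/L.
Steady-state peak Cmax,ss = C₀·R ≈ 38.426 × 1.2256 ≈ 47.095 mg/L.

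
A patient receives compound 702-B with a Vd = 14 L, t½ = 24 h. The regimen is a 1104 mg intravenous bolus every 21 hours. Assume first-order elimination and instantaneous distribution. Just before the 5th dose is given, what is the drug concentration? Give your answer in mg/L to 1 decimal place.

86.2 mg/L

f = (1/2)^(τ/t½) = (1/2)^(21/24) ≈ 0.5453.
C₀ = D/Vd = 1104/14 ≈ 78.857 mg/L.
Before the 5th dose, 4 doses have been given. Superposition: Cmin = C₀·(f + f² + … + f^4).
≈ 78.857 × (0.5453 + 0.2974 + 0.1621 + 0.0884) ≈ 78.857 × 1.0932 ≈ 86.206 mg/L.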